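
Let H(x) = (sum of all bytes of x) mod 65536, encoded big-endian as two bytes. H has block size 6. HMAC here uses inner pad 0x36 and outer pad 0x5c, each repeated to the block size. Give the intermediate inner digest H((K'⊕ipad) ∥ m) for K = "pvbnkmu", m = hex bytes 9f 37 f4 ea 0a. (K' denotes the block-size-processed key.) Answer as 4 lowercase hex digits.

0400

Key "pvbnkmu" = 70 76 62 6e 6b 6d 75 is 7 bytes > B = 6, so hash it first: H(key) = 03 03, then zero-pad to 6 bytes: K' = 03 03 00 00 00 00.
K' ⊕ ipad = 35 35 36 36 36 36.
Inner input = 35 35 36 36 36 36 ∥ 9f 37 f4 ea 0a.
Inner hash: sum = 53+53+54+54+54+54+159+55+244+234+10 = 1024 → 04 00.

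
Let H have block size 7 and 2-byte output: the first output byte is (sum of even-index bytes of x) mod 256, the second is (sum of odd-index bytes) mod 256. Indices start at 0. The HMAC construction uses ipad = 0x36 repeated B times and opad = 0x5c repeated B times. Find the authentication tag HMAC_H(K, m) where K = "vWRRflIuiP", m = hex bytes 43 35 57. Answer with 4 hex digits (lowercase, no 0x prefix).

Key "vWRRflIuiP" = 76 57 52 52 66 6c 49 75 69 50 is 10 bytes > B = 7, so hash it first: H(key) = e0 da, then zero-pad to 7 bytes: K' = e0 da 00 00 00 00 00.
K' ⊕ ipad = d6 ec 36 36 36 36 36.  K' ⊕ opad = bc 86 5c 5c 5c 5c 5c.
Inner input = (K'⊕ipad) ∥ m = d6 ec 36 36 36 36 36 ∥ 43 35 57.
Inner hash: even-index sum = 429 mod 256 = 173; odd-index sum = 498 mod 256 = 242 → ad f2.
Outer input = (K'⊕opad) ∥ inner = bc 86 5c 5c 5c 5c 5c ∥ ad f2.
Outer hash (tag): even-index sum = 706 mod 256 = 194; odd-index sum = 491 mod 256 = 235 → c2 eb.

c2eb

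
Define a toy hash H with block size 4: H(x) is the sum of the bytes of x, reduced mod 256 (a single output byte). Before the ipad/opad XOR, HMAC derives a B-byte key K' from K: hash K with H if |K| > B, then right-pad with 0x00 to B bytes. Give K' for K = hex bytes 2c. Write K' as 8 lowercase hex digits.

Key hex bytes 2c is 1 byte ≤ B = 4; zero-pad to 4 bytes: K' = 2c 00 00 00.

2c000000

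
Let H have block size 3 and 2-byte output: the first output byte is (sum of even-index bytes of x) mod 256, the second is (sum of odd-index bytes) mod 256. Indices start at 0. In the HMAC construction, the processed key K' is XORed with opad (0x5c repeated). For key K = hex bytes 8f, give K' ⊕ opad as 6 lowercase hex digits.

d35c5c

Key hex bytes 8f is 1 byte ≤ B = 3; zero-pad to 3 bytes: K' = 8f 00 00.
XOR each byte with 0x5c: 8f⊕5c=d3, 00⊕5c=5c, 00⊕5c=5c.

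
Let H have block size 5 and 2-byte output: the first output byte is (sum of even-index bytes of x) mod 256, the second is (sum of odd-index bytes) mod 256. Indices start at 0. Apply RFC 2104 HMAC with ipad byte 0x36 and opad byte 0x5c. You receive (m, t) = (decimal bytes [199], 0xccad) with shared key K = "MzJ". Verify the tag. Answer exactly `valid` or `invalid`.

Key "MzJ" = 4d 7a 4a is 3 bytes ≤ B = 5; zero-pad to 5 bytes: K' = 4d 7a 4a 00 00.
K' ⊕ ipad = 7b 4c 7c 36 36; K' ⊕ opad = 11 26 16 5c 5c.
Inner hash: even-index sum = 301 mod 256 = 45; odd-index sum = 329 mod 256 = 73 → 2d 49.
Outer hash (recomputed tag): even-index sum = 204 mod 256 = 204; odd-index sum = 175 mod 256 = 175 → cc af.
Recomputed tag = ccaf; claimed = ccad → mismatch.

invalid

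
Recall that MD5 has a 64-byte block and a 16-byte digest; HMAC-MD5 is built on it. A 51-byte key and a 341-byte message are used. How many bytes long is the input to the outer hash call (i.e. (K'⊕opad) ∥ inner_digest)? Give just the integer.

Key is 51 ≤ 64 bytes, zero-padded: |K'| = 64.
Outer input = (K'⊕opad) ∥ H(inner) → 64 + 16 = 80 bytes.

80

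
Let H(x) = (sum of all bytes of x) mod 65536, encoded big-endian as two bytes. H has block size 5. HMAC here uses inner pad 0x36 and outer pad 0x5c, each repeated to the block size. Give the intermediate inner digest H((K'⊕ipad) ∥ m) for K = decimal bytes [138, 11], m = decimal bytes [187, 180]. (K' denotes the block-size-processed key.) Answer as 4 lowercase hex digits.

Key decimal bytes [138, 11] = 8a 0b is 2 bytes ≤ B = 5; zero-pad to 5 bytes: K' = 8a 0b 00 00 00.
K' ⊕ ipad = bc 3d 36 36 36.
Inner input = bc 3d 36 36 36 ∥ bb b4.
Inner hash: sum = 188+61+54+54+54+187+180 = 778 → 03 0a.

030a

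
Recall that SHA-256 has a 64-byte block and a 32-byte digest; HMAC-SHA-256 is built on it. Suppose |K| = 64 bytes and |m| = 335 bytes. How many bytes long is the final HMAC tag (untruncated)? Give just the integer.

32

The tag is one SHA-256 digest: 32 bytes.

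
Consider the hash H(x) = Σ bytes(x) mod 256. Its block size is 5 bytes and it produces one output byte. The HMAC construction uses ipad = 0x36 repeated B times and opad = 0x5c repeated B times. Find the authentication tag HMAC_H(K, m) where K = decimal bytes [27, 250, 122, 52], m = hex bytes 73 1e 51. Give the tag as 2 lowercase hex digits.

36

Key decimal bytes [27, 250, 122, 52] = 1b fa 7a 34 is 4 bytes ≤ B = 5; zero-pad to 5 bytes: K' = 1b fa 7a 34 00.
K' ⊕ ipad = 2d cc 4c 02 36.  K' ⊕ opad = 47 a6 26 68 5c.
Inner input = (K'⊕ipad) ∥ m = 2d cc 4c 02 36 ∥ 73 1e 51.
Inner hash: sum = 45+204+76+2+54+115+30+81 = 607; mod 256 = 95 → 5f.
Outer input = (K'⊕opad) ∥ inner = 47 a6 26 68 5c ∥ 5f.
Outer hash (tag): sum = 71+166+38+104+92+95 = 566; mod 256 = 54 → 36.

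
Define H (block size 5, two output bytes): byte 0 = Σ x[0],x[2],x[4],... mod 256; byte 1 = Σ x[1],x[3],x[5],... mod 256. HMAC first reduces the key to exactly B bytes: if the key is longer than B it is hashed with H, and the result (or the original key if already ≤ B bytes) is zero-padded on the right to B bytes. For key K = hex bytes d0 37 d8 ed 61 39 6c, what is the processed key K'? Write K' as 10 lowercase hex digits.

755d000000

|K| = 7 > B = 5, so first hash the key.
H(K): even-index sum = 629 mod 256 = 117; odd-index sum = 349 mod 256 = 93 → 75 5d.
Zero-pad H(K) = 75 5d to 5 bytes: K' = 75 5d 00 00 00.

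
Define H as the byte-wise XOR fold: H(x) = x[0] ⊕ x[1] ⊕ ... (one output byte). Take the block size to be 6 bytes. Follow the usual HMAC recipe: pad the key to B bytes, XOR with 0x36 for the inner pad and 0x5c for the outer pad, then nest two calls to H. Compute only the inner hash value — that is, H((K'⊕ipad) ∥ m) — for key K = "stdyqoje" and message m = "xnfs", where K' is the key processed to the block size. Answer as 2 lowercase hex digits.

08

Key "stdyqoje" = 73 74 64 79 71 6f 6a 65 is 8 bytes > B = 6, so hash it first: H(key) = 0b, then zero-pad to 6 bytes: K' = 0b 00 00 00 00 00.
K' ⊕ ipad = 3d 36 36 36 36 36.
Inner input = 3d 36 36 36 36 36 ∥ 78 6e 66 73.
Inner hash: XOR 3d⊕36⊕36⊕36⊕36⊕36⊕78⊕6e⊕66⊕73 = 08.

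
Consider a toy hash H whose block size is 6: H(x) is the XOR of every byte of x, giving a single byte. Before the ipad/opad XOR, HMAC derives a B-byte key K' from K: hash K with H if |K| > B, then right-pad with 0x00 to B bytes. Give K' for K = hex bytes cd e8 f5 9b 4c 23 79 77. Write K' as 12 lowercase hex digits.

2a0000000000

|K| = 8 > B = 6, so first hash the key.
H(K): XOR cd⊕e8⊕f5⊕9b⊕4c⊕23⊕79⊕77 = 2a.
Zero-pad H(K) = 2a to 6 bytes: K' = 2a 00 00 00 00 00.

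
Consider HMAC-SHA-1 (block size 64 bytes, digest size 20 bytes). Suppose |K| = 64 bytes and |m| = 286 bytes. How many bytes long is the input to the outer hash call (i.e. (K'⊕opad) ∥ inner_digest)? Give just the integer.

84

Key is 64 ≤ 64 bytes, zero-padded: |K'| = 64.
Outer input = (K'⊕opad) ∥ H(inner) → 64 + 20 = 84 bytes.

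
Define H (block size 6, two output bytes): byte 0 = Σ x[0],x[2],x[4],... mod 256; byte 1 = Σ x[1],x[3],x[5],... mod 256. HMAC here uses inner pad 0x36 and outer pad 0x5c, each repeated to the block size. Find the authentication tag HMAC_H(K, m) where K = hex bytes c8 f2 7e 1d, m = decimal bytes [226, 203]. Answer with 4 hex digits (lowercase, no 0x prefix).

Key hex bytes c8 f2 7e 1d is 4 bytes ≤ B = 6; zero-pad to 6 bytes: K' = c8 f2 7e 1d 00 00.
K' ⊕ ipad = fe c4 48 2b 36 36.  K' ⊕ opad = 94 ae 22 41 5c 5c.
Inner input = (K'⊕ipad) ∥ m = fe c4 48 2b 36 36 ∥ e2 cb.
Inner hash: even-index sum = 606 mod 256 = 94; odd-index sum = 496 mod 256 = 240 → 5e f0.
Outer input = (K'⊕opad) ∥ inner = 94 ae 22 41 5c 5c ∥ 5e f0.
Outer hash (tag): even-index sum = 368 mod 256 = 112; odd-index sum = 571 mod 256 = 59 → 70 3b.

703b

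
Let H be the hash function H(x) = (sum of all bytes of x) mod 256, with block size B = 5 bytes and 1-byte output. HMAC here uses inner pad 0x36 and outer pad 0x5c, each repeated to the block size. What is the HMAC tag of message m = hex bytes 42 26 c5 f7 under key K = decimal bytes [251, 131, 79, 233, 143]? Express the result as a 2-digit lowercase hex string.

d8

Key decimal bytes [251, 131, 79, 233, 143] = fb 83 4f e9 8f is exactly B = 5 bytes: K' = fb 83 4f e9 8f.
K' ⊕ ipad = cd b5 79 df b9.  K' ⊕ opad = a7 df 13 b5 d3.
Inner input = (K'⊕ipad) ∥ m = cd b5 79 df b9 ∥ 42 26 c5 f7.
Inner hash: sum = 205+181+121+223+185+66+38+197+247 = 1463; mod 256 = 183 → b7.
Outer input = (K'⊕opad) ∥ inner = a7 df 13 b5 d3 ∥ b7.
Outer hash (tag): sum = 167+223+19+181+211+183 = 984; mod 256 = 216 → d8.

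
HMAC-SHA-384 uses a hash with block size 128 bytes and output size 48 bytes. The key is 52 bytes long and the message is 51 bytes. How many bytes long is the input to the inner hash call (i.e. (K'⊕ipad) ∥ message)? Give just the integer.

179

Key is 52 ≤ 128 bytes, zero-padded: |K'| = 128.
Inner input = (K'⊕ipad) ∥ m → 128 + 51 = 179 bytes.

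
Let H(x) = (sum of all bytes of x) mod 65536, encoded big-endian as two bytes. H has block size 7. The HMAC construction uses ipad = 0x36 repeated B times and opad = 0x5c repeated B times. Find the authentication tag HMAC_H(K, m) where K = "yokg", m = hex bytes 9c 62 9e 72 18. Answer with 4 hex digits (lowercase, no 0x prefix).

Key "yokg" = 79 6f 6b 67 is 4 bytes ≤ B = 7; zero-pad to 7 bytes: K' = 79 6f 6b 67 00 00 00.
K' ⊕ ipad = 4f 59 5d 51 36 36 36.  K' ⊕ opad = 25 33 37 3b 5c 5c 5c.
Inner input = (K'⊕ipad) ∥ m = 4f 59 5d 51 36 36 36 ∥ 9c 62 9e 72 18.
Inner hash: sum = 79+89+93+81+54+54+54+156+98+158+114+24 = 1054 → 04 1e.
Outer input = (K'⊕opad) ∥ inner = 25 33 37 3b 5c 5c 5c ∥ 04 1e.
Outer hash (tag): sum = 37+51+55+59+92+92+92+4+30 = 512 → 02 00.

0200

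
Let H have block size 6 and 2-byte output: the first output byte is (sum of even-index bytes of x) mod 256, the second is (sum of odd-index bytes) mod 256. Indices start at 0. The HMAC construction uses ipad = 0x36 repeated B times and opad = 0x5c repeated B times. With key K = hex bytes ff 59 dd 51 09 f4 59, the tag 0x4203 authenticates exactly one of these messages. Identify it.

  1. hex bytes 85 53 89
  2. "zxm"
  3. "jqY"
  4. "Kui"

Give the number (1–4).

Key hex bytes ff 59 dd 51 09 f4 59 is 7 bytes > B = 6, so hash it first: H(key) = 3e 9e, then zero-pad to 6 bytes: K' = 3e 9e 00 00 00 00.
K' ⊕ ipad = 08 a8 36 36 36 36; K' ⊕ opad = 62 c2 5c 5c 5c 5c.
m1: inner = H(08 a8 36 36 36 36 85 53 89) = 82 67; tag = H(62 c2 5c 5c 5c 5c 82 67) = 9ce1
m2: inner = H(08 a8 36 36 36 36 7a 78 6d) = 5b 8c; tag = H(62 c2 5c 5c 5c 5c 5b 8c) = 7506
m3: inner = H(08 a8 36 36 36 36 6a 71 59) = 37 85; tag = H(62 c2 5c 5c 5c 5c 37 85) = 51ff
m4: inner = H(08 a8 36 36 36 36 4b 75 69) = 28 89; tag = H(62 c2 5c 5c 5c 5c 28 89) = 4203 ← matches

4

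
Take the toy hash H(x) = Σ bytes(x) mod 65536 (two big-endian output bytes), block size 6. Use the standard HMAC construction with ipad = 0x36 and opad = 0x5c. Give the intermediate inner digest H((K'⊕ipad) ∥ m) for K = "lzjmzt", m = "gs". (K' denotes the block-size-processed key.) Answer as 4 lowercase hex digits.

02c5

Key "lzjmzt" = 6c 7a 6a 6d 7a 74 is exactly B = 6 bytes: K' = 6c 7a 6a 6d 7a 74.
K' ⊕ ipad = 5a 4c 5c 5b 4c 42.
Inner input = 5a 4c 5c 5b 4c 42 ∥ 67 73.
Inner hash: sum = 90+76+92+91+76+66+103+115 = 709 → 02 c5.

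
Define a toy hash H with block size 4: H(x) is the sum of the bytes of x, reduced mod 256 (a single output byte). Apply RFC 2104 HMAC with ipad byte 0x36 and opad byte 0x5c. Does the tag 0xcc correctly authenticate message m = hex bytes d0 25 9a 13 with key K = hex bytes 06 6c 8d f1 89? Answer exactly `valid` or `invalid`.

valid

Key hex bytes 06 6c 8d f1 89 is 5 bytes > B = 4, so hash it first: H(key) = 79, then zero-pad to 4 bytes: K' = 79 00 00 00.
K' ⊕ ipad = 4f 36 36 36; K' ⊕ opad = 25 5c 5c 5c.
Inner hash: sum = 79+54+54+54+208+37+154+19 = 659; mod 256 = 147 → 93.
Outer hash (recomputed tag): sum = 37+92+92+92+147 = 460; mod 256 = 204 → cc.
Recomputed tag = cc; claimed = cc → match.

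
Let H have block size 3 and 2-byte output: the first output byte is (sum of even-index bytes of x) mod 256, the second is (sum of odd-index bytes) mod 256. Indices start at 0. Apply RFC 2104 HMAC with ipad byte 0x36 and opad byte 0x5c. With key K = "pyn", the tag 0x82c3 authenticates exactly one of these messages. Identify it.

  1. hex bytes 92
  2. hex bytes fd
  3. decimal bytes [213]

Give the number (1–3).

Key "pyn" = 70 79 6e is exactly B = 3 bytes: K' = 70 79 6e.
K' ⊕ ipad = 46 4f 58; K' ⊕ opad = 2c 25 32.
m1: inner = H(46 4f 58 92) = 9e e1; tag = H(2c 25 32 9e e1) = 3fc3
m2: inner = H(46 4f 58 fd) = 9e 4c; tag = H(2c 25 32 9e 4c) = aac3
m3: inner = H(46 4f 58 d5) = 9e 24; tag = H(2c 25 32 9e 24) = 82c3 ← matches

3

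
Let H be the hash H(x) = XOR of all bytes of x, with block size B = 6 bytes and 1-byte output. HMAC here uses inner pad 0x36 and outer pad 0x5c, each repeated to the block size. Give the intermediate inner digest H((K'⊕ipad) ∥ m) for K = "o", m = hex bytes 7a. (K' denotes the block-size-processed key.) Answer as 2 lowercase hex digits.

Key "o" = 6f is 1 byte ≤ B = 6; zero-pad to 6 bytes: K' = 6f 00 00 00 00 00.
K' ⊕ ipad = 59 36 36 36 36 36.
Inner input = 59 36 36 36 36 36 ∥ 7a.
Inner hash: XOR 59⊕36⊕36⊕36⊕36⊕36⊕7a = 15.

15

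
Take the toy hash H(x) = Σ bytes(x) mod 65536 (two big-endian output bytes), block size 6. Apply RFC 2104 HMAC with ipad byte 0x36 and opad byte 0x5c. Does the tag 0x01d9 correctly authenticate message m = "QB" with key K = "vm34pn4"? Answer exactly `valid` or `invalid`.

Key "vm34pn4" = 76 6d 33 34 70 6e 34 is 7 bytes > B = 6, so hash it first: H(key) = 02 5c, then zero-pad to 6 bytes: K' = 02 5c 00 00 00 00.
K' ⊕ ipad = 34 6a 36 36 36 36; K' ⊕ opad = 5e 00 5c 5c 5c 5c.
Inner hash: sum = 52+106+54+54+54+54+81+66 = 521 → 02 09.
Outer hash (recomputed tag): sum = 94+0+92+92+92+92+2+9 = 473 → 01 d9.
Recomputed tag = 01d9; claimed = 01d9 → match.

valid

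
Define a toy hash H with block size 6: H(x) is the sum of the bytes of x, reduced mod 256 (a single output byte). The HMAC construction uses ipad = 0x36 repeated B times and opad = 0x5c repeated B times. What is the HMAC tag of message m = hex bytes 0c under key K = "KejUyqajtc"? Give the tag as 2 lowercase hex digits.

Key "KejUyqajtc" = 4b 65 6a 55 79 71 61 6a 74 63 is 10 bytes > B = 6, so hash it first: H(key) = fb, then zero-pad to 6 bytes: K' = fb 00 00 00 00 00.
K' ⊕ ipad = cd 36 36 36 36 36.  K' ⊕ opad = a7 5c 5c 5c 5c 5c.
Inner input = (K'⊕ipad) ∥ m = cd 36 36 36 36 36 ∥ 0c.
Inner hash: sum = 205+54+54+54+54+54+12 = 487; mod 256 = 231 → e7.
Outer input = (K'⊕opad) ∥ inner = a7 5c 5c 5c 5c 5c ∥ e7.
Outer hash (tag): sum = 167+92+92+92+92+92+231 = 858; mod 256 = 90 → 5a.

5a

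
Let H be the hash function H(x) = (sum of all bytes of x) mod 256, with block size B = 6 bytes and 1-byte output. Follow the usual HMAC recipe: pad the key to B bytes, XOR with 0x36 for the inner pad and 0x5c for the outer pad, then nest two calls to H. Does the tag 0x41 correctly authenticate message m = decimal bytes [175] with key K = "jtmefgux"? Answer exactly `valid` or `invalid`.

invalid

Key "jtmefgux" = 6a 74 6d 65 66 67 75 78 is 8 bytes > B = 6, so hash it first: H(key) = 6a, then zero-pad to 6 bytes: K' = 6a 00 00 00 00 00.
K' ⊕ ipad = 5c 36 36 36 36 36; K' ⊕ opad = 36 5c 5c 5c 5c 5c.
Inner hash: sum = 92+54+54+54+54+54+175 = 537; mod 256 = 25 → 19.
Outer hash (recomputed tag): sum = 54+92+92+92+92+92+25 = 539; mod 256 = 27 → 1b.
Recomputed tag = 1b; claimed = 41 → mismatch.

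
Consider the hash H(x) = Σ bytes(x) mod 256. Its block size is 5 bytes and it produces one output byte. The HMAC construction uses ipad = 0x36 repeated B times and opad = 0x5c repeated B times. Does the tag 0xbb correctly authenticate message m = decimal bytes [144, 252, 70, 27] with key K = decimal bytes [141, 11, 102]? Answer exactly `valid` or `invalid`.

Key decimal bytes [141, 11, 102] = 8d 0b 66 is 3 bytes ≤ B = 5; zero-pad to 5 bytes: K' = 8d 0b 66 00 00.
K' ⊕ ipad = bb 3d 50 36 36; K' ⊕ opad = d1 57 3a 5c 5c.
Inner hash: sum = 187+61+80+54+54+144+252+70+27 = 929; mod 256 = 161 → a1.
Outer hash (recomputed tag): sum = 209+87+58+92+92+161 = 699; mod 256 = 187 → bb.
Recomputed tag = bb; claimed = bb → match.

valid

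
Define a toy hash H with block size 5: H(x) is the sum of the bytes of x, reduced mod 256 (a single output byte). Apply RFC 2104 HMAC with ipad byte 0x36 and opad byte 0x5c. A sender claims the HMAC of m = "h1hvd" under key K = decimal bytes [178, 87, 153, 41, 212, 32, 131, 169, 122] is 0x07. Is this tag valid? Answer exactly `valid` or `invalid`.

Key decimal bytes [178, 87, 153, 41, 212, 32, 131, 169, 122] = b2 57 99 29 d4 20 83 a9 7a is 9 bytes > B = 5, so hash it first: H(key) = 65, then zero-pad to 5 bytes: K' = 65 00 00 00 00.
K' ⊕ ipad = 53 36 36 36 36; K' ⊕ opad = 39 5c 5c 5c 5c.
Inner hash: sum = 83+54+54+54+54+104+49+104+118+100 = 774; mod 256 = 6 → 06.
Outer hash (recomputed tag): sum = 57+92+92+92+92+6 = 431; mod 256 = 175 → af.
Recomputed tag = af; claimed = 07 → mismatch.

invalid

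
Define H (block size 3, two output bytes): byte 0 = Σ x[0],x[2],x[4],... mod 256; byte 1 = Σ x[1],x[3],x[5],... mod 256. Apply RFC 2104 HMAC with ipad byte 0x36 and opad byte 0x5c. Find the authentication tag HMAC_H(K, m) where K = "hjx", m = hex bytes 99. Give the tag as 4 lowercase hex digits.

Key "hjx" = 68 6a 78 is exactly B = 3 bytes: K' = 68 6a 78.
K' ⊕ ipad = 5e 5c 4e.  K' ⊕ opad = 34 36 24.
Inner input = (K'⊕ipad) ∥ m = 5e 5c 4e ∥ 99.
Inner hash: even-index sum = 172 mod 256 = 172; odd-index sum = 245 mod 256 = 245 → ac f5.
Outer input = (K'⊕opad) ∥ inner = 34 36 24 ∥ ac f5.
Outer hash (tag): even-index sum = 333 mod 256 = 77; odd-index sum = 226 mod 256 = 226 → 4d e2.

4de2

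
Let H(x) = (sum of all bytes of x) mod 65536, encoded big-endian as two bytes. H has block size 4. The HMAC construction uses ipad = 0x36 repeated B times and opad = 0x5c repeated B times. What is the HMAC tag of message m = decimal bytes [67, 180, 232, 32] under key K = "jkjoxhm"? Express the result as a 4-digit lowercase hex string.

Key "jkjoxhm" = 6a 6b 6a 6f 78 68 6d is 7 bytes > B = 4, so hash it first: H(key) = 02 fb, then zero-pad to 4 bytes: K' = 02 fb 00 00.
K' ⊕ ipad = 34 cd 36 36.  K' ⊕ opad = 5e a7 5c 5c.
Inner input = (K'⊕ipad) ∥ m = 34 cd 36 36 ∥ 43 b4 e8 20.
Inner hash: sum = 52+205+54+54+67+180+232+32 = 876 → 03 6c.
Outer input = (K'⊕opad) ∥ inner = 5e a7 5c 5c ∥ 03 6c.
Outer hash (tag): sum = 94+167+92+92+3+108 = 556 → 02 2c.

022c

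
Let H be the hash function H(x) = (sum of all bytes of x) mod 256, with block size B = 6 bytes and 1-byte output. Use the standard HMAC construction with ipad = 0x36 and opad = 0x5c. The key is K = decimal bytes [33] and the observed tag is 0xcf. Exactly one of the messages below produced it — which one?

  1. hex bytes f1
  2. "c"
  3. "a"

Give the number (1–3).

3

Key decimal bytes [33] = 21 is 1 byte ≤ B = 6; zero-pad to 6 bytes: K' = 21 00 00 00 00 00.
K' ⊕ ipad = 17 36 36 36 36 36; K' ⊕ opad = 7d 5c 5c 5c 5c 5c.
m1: inner = H(17 36 36 36 36 36 f1) = 16; tag = H(7d 5c 5c 5c 5c 5c 16) = 5f
m2: inner = H(17 36 36 36 36 36 63) = 88; tag = H(7d 5c 5c 5c 5c 5c 88) = d1
m3: inner = H(17 36 36 36 36 36 61) = 86; tag = H(7d 5c 5c 5c 5c 5c 86) = cf ← matches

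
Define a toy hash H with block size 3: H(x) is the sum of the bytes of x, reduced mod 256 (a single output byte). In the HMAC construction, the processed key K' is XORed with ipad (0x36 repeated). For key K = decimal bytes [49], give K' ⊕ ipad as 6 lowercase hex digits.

073636

Key decimal bytes [49] = 31 is 1 byte ≤ B = 3; zero-pad to 3 bytes: K' = 31 00 00.
XOR each byte with 0x36: 31⊕36=07, 00⊕36=36, 00⊕36=36.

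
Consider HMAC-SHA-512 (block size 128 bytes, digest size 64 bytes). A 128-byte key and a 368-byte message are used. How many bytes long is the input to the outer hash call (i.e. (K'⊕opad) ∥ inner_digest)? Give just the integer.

Key is 128 ≤ 128 bytes, zero-padded: |K'| = 128.
Outer input = (K'⊕opad) ∥ H(inner) → 128 + 64 = 192 bytes.

192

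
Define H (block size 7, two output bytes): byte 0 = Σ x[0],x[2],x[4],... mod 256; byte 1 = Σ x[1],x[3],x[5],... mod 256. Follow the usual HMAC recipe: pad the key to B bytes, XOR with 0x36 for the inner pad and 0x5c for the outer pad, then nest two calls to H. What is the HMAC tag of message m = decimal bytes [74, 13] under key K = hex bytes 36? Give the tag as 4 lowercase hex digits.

6ac3

Key hex bytes 36 is 1 byte ≤ B = 7; zero-pad to 7 bytes: K' = 36 00 00 00 00 00 00.
K' ⊕ ipad = 00 36 36 36 36 36 36.  K' ⊕ opad = 6a 5c 5c 5c 5c 5c 5c.
Inner input = (K'⊕ipad) ∥ m = 00 36 36 36 36 36 36 ∥ 4a 0d.
Inner hash: even-index sum = 175 mod 256 = 175; odd-index sum = 236 mod 256 = 236 → af ec.
Outer input = (K'⊕opad) ∥ inner = 6a 5c 5c 5c 5c 5c 5c ∥ af ec.
Outer hash (tag): even-index sum = 618 mod 256 = 106; odd-index sum = 451 mod 256 = 195 → 6a c3.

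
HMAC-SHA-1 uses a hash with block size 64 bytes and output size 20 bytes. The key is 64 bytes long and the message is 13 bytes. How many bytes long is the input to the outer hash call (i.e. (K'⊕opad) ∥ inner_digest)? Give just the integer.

84

Key is 64 ≤ 64 bytes, zero-padded: |K'| = 64.
Outer input = (K'⊕opad) ∥ H(inner) → 64 + 20 = 84 bytes.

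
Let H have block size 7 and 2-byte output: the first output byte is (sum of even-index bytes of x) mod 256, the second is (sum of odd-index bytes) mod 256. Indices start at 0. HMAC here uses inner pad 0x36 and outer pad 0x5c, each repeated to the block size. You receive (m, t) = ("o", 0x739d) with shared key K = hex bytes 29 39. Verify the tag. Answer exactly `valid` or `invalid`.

Key hex bytes 29 39 is 2 bytes ≤ B = 7; zero-pad to 7 bytes: K' = 29 39 00 00 00 00 00.
K' ⊕ ipad = 1f 0f 36 36 36 36 36; K' ⊕ opad = 75 65 5c 5c 5c 5c 5c.
Inner hash: even-index sum = 193 mod 256 = 193; odd-index sum = 234 mod 256 = 234 → c1 ea.
Outer hash (recomputed tag): even-index sum = 627 mod 256 = 115; odd-index sum = 478 mod 256 = 222 → 73 de.
Recomputed tag = 73de; claimed = 739d → mismatch.

invalid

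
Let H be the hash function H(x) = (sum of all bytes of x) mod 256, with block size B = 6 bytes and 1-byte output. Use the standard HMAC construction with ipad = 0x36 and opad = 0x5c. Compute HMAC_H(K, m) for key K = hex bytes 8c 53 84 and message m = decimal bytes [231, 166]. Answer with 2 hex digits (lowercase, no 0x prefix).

Key hex bytes 8c 53 84 is 3 bytes ≤ B = 6; zero-pad to 6 bytes: K' = 8c 53 84 00 00 00.
K' ⊕ ipad = ba 65 b2 36 36 36.  K' ⊕ opad = d0 0f d8 5c 5c 5c.
Inner input = (K'⊕ipad) ∥ m = ba 65 b2 36 36 36 ∥ e7 a6.
Inner hash: sum = 186+101+178+54+54+54+231+166 = 1024; mod 256 = 0 → 00.
Outer input = (K'⊕opad) ∥ inner = d0 0f d8 5c 5c 5c ∥ 00.
Outer hash (tag): sum = 208+15+216+92+92+92+0 = 715; mod 256 = 203 → cb.

cb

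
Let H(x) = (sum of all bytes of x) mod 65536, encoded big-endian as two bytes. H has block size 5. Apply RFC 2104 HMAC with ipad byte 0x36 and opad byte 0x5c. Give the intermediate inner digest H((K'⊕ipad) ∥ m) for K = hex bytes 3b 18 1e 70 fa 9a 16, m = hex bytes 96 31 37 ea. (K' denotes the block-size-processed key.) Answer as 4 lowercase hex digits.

Key hex bytes 3b 18 1e 70 fa 9a 16 is 7 bytes > B = 5, so hash it first: H(key) = 02 8b, then zero-pad to 5 bytes: K' = 02 8b 00 00 00.
K' ⊕ ipad = 34 bd 36 36 36.
Inner input = 34 bd 36 36 36 ∥ 96 31 37 ea.
Inner hash: sum = 52+189+54+54+54+150+49+55+234 = 891 → 03 7b.

037b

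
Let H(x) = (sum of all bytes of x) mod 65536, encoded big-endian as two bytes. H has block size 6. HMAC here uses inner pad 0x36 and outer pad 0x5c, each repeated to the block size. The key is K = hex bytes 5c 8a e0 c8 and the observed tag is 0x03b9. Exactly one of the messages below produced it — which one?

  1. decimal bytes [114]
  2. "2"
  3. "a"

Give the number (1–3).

Key hex bytes 5c 8a e0 c8 is 4 bytes ≤ B = 6; zero-pad to 6 bytes: K' = 5c 8a e0 c8 00 00.
K' ⊕ ipad = 6a bc d6 fe 36 36; K' ⊕ opad = 00 d6 bc 94 5c 5c.
m1: inner = H(6a bc d6 fe 36 36 72) = 03 d8; tag = H(00 d6 bc 94 5c 5c 03 d8) = 03b9 ← matches
m2: inner = H(6a bc d6 fe 36 36 32) = 03 98; tag = H(00 d6 bc 94 5c 5c 03 98) = 0379
m3: inner = H(6a bc d6 fe 36 36 61) = 03 c7; tag = H(00 d6 bc 94 5c 5c 03 c7) = 03a8

1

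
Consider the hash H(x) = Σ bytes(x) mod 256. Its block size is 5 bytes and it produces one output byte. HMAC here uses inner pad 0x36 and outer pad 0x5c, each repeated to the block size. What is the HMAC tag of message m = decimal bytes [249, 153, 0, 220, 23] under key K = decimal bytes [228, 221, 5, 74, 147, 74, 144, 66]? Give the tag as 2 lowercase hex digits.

Key decimal bytes [228, 221, 5, 74, 147, 74, 144, 66] = e4 dd 05 4a 93 4a 90 42 is 8 bytes > B = 5, so hash it first: H(key) = bf, then zero-pad to 5 bytes: K' = bf 00 00 00 00.
K' ⊕ ipad = 89 36 36 36 36.  K' ⊕ opad = e3 5c 5c 5c 5c.
Inner input = (K'⊕ipad) ∥ m = 89 36 36 36 36 ∥ f9 99 00 dc 17.
Inner hash: sum = 137+54+54+54+54+249+153+0+220+23 = 998; mod 256 = 230 → e6.
Outer input = (K'⊕opad) ∥ inner = e3 5c 5c 5c 5c ∥ e6.
Outer hash (tag): sum = 227+92+92+92+92+230 = 825; mod 256 = 57 → 39.

39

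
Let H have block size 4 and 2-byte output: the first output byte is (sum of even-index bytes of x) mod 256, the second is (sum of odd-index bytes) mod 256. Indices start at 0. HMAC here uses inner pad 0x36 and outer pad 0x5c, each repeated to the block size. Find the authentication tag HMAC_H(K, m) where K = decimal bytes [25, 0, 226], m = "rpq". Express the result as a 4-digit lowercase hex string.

Key decimal bytes [25, 0, 226] = 19 00 e2 is 3 bytes ≤ B = 4; zero-pad to 4 bytes: K' = 19 00 e2 00.
K' ⊕ ipad = 2f 36 d4 36.  K' ⊕ opad = 45 5c be 5c.
Inner input = (K'⊕ipad) ∥ m = 2f 36 d4 36 ∥ 72 70 71.
Inner hash: even-index sum = 486 mod 256 = 230; odd-index sum = 220 mod 256 = 220 → e6 dc.
Outer input = (K'⊕opad) ∥ inner = 45 5c be 5c ∥ e6 dc.
Outer hash (tag): even-index sum = 489 mod 256 = 233; odd-index sum = 404 mod 256 = 148 → e9 94.

e994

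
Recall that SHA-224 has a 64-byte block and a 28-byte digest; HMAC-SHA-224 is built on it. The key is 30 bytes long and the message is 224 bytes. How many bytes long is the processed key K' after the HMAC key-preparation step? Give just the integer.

64

Key is 30 ≤ 64 bytes, zero-padded: |K'| = 64.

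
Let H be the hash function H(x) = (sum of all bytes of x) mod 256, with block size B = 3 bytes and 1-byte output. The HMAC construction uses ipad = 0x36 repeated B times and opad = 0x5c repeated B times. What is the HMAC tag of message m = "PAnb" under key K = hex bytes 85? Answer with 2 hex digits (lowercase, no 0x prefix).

Key hex bytes 85 is 1 byte ≤ B = 3; zero-pad to 3 bytes: K' = 85 00 00.
K' ⊕ ipad = b3 36 36.  K' ⊕ opad = d9 5c 5c.
Inner input = (K'⊕ipad) ∥ m = b3 36 36 ∥ 50 41 6e 62.
Inner hash: sum = 179+54+54+80+65+110+98 = 640; mod 256 = 128 → 80.
Outer input = (K'⊕opad) ∥ inner = d9 5c 5c ∥ 80.
Outer hash (tag): sum = 217+92+92+128 = 529; mod 256 = 17 → 11.

11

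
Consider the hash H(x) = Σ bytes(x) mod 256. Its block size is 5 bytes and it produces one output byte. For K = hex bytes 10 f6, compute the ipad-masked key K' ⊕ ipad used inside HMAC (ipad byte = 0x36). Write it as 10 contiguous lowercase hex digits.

Key hex bytes 10 f6 is 2 bytes ≤ B = 5; zero-pad to 5 bytes: K' = 10 f6 00 00 00.
XOR each byte with 0x36: 10⊕36=26, f6⊕36=c0, 00⊕36=36, 00⊕36=36, 00⊕36=36.

26c0363636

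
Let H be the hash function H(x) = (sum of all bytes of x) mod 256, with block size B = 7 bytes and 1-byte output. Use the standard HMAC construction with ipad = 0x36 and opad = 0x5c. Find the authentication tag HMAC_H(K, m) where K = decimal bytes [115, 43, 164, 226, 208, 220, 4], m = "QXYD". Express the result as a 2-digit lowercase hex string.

d0

Key decimal bytes [115, 43, 164, 226, 208, 220, 4] = 73 2b a4 e2 d0 dc 04 is exactly B = 7 bytes: K' = 73 2b a4 e2 d0 dc 04.
K' ⊕ ipad = 45 1d 92 d4 e6 ea 32.  K' ⊕ opad = 2f 77 f8 be 8c 80 58.
Inner input = (K'⊕ipad) ∥ m = 45 1d 92 d4 e6 ea 32 ∥ 51 58 59 44.
Inner hash: sum = 69+29+146+212+230+234+50+81+88+89+68 = 1296; mod 256 = 16 → 10.
Outer input = (K'⊕opad) ∥ inner = 2f 77 f8 be 8c 80 58 ∥ 10.
Outer hash (tag): sum = 47+119+248+190+140+128+88+16 = 976; mod 256 = 208 → d0.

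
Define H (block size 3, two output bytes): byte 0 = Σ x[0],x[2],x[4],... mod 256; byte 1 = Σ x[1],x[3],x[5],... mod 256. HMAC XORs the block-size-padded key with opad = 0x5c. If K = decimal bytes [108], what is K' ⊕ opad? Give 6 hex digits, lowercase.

305c5c

Key decimal bytes [108] = 6c is 1 byte ≤ B = 3; zero-pad to 3 bytes: K' = 6c 00 00.
XOR each byte with 0x5c: 6c⊕5c=30, 00⊕5c=5c, 00⊕5c=5c.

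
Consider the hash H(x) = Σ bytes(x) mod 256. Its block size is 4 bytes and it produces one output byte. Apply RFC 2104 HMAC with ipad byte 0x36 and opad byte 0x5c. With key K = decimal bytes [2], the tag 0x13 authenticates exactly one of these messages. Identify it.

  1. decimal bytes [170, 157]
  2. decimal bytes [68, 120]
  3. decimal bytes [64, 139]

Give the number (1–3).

Key decimal bytes [2] = 02 is 1 byte ≤ B = 4; zero-pad to 4 bytes: K' = 02 00 00 00.
K' ⊕ ipad = 34 36 36 36; K' ⊕ opad = 5e 5c 5c 5c.
m1: inner = H(34 36 36 36 aa 9d) = 1d; tag = H(5e 5c 5c 5c 1d) = 8f
m2: inner = H(34 36 36 36 44 78) = 92; tag = H(5e 5c 5c 5c 92) = 04
m3: inner = H(34 36 36 36 40 8b) = a1; tag = H(5e 5c 5c 5c a1) = 13 ← matches

3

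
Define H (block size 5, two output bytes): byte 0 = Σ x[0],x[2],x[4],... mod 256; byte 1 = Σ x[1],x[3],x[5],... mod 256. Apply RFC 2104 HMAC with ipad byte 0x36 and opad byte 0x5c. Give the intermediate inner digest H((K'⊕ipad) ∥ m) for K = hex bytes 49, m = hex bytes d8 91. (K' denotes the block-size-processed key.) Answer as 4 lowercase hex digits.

7c44

Key hex bytes 49 is 1 byte ≤ B = 5; zero-pad to 5 bytes: K' = 49 00 00 00 00.
K' ⊕ ipad = 7f 36 36 36 36.
Inner input = 7f 36 36 36 36 ∥ d8 91.
Inner hash: even-index sum = 380 mod 256 = 124; odd-index sum = 324 mod 256 = 68 → 7c 44.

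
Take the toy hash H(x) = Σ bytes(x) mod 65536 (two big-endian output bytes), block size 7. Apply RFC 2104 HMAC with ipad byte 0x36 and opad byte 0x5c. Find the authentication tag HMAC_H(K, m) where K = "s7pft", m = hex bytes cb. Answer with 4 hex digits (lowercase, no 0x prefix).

Key "s7pft" = 73 37 70 66 74 is 5 bytes ≤ B = 7; zero-pad to 7 bytes: K' = 73 37 70 66 74 00 00.
K' ⊕ ipad = 45 01 46 50 42 36 36.  K' ⊕ opad = 2f 6b 2c 3a 28 5c 5c.
Inner input = (K'⊕ipad) ∥ m = 45 01 46 50 42 36 36 ∥ cb.
Inner hash: sum = 69+1+70+80+66+54+54+203 = 597 → 02 55.
Outer input = (K'⊕opad) ∥ inner = 2f 6b 2c 3a 28 5c 5c ∥ 02 55.
Outer hash (tag): sum = 47+107+44+58+40+92+92+2+85 = 567 → 02 37.

0237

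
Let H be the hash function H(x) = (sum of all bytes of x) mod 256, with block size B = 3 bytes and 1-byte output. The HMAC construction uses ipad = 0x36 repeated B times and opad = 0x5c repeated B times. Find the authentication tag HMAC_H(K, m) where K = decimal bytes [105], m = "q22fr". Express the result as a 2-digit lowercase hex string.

Key decimal bytes [105] = 69 is 1 byte ≤ B = 3; zero-pad to 3 bytes: K' = 69 00 00.
K' ⊕ ipad = 5f 36 36.  K' ⊕ opad = 35 5c 5c.
Inner input = (K'⊕ipad) ∥ m = 5f 36 36 ∥ 71 32 32 66 72.
Inner hash: sum = 95+54+54+113+50+50+102+114 = 632; mod 256 = 120 → 78.
Outer input = (K'⊕opad) ∥ inner = 35 5c 5c ∥ 78.
Outer hash (tag): sum = 53+92+92+120 = 357; mod 256 = 101 → 65.

65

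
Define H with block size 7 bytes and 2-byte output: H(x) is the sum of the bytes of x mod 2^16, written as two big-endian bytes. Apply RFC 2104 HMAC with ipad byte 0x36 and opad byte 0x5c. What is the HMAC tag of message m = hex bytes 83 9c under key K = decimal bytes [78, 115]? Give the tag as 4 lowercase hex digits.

Key decimal bytes [78, 115] = 4e 73 is 2 bytes ≤ B = 7; zero-pad to 7 bytes: K' = 4e 73 00 00 00 00 00.
K' ⊕ ipad = 78 45 36 36 36 36 36.  K' ⊕ opad = 12 2f 5c 5c 5c 5c 5c.
Inner input = (K'⊕ipad) ∥ m = 78 45 36 36 36 36 36 ∥ 83 9c.
Inner hash: sum = 120+69+54+54+54+54+54+131+156 = 746 → 02 ea.
Outer input = (K'⊕opad) ∥ inner = 12 2f 5c 5c 5c 5c 5c ∥ 02 ea.
Outer hash (tag): sum = 18+47+92+92+92+92+92+2+234 = 761 → 02 f9.

02f9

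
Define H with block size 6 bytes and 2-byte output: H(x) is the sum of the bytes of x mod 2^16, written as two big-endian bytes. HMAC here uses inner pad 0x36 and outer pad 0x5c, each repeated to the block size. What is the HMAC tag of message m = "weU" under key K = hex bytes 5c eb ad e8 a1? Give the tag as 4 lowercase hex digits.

0477

Key hex bytes 5c eb ad e8 a1 is 5 bytes ≤ B = 6; zero-pad to 6 bytes: K' = 5c eb ad e8 a1 00.
K' ⊕ ipad = 6a dd 9b de 97 36.  K' ⊕ opad = 00 b7 f1 b4 fd 5c.
Inner input = (K'⊕ipad) ∥ m = 6a dd 9b de 97 36 ∥ 77 65 55.
Inner hash: sum = 106+221+155+222+151+54+119+101+85 = 1214 → 04 be.
Outer input = (K'⊕opad) ∥ inner = 00 b7 f1 b4 fd 5c ∥ 04 be.
Outer hash (tag): sum = 0+183+241+180+253+92+4+190 = 1143 → 04 77.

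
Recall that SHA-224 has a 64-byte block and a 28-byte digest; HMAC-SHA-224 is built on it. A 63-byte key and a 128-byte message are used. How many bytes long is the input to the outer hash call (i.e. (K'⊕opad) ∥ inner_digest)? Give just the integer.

Key is 63 ≤ 64 bytes, zero-padded: |K'| = 64.
Outer input = (K'⊕opad) ∥ H(inner) → 64 + 28 = 92 bytes.

92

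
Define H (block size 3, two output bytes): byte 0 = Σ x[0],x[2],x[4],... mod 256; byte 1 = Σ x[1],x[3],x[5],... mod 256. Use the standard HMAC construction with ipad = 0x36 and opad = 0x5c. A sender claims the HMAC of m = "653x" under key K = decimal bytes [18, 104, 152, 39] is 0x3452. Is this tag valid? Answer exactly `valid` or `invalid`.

invalid

Key decimal bytes [18, 104, 152, 39] = 12 68 98 27 is 4 bytes > B = 3, so hash it first: H(key) = aa 8f, then zero-pad to 3 bytes: K' = aa 8f 00.
K' ⊕ ipad = 9c b9 36; K' ⊕ opad = f6 d3 5c.
Inner hash: even-index sum = 383 mod 256 = 127; odd-index sum = 290 mod 256 = 34 → 7f 22.
Outer hash (recomputed tag): even-index sum = 372 mod 256 = 116; odd-index sum = 338 mod 256 = 82 → 74 52.
Recomputed tag = 7452; claimed = 3452 → mismatch.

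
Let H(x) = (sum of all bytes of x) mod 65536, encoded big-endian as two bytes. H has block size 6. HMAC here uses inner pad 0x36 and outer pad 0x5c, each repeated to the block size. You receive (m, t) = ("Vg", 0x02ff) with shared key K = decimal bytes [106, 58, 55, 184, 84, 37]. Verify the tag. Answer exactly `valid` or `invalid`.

Key decimal bytes [106, 58, 55, 184, 84, 37] = 6a 3a 37 b8 54 25 is exactly B = 6 bytes: K' = 6a 3a 37 b8 54 25.
K' ⊕ ipad = 5c 0c 01 8e 62 13; K' ⊕ opad = 36 66 6b e4 08 79.
Inner hash: sum = 92+12+1+142+98+19+86+103 = 553 → 02 29.
Outer hash (recomputed tag): sum = 54+102+107+228+8+121+2+41 = 663 → 02 97.
Recomputed tag = 0297; claimed = 02ff → mismatch.

invalid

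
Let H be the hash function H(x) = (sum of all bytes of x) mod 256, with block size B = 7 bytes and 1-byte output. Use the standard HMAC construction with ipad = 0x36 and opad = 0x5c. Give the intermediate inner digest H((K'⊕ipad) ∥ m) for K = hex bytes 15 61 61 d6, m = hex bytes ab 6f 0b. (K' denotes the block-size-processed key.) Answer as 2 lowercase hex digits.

78

Key hex bytes 15 61 61 d6 is 4 bytes ≤ B = 7; zero-pad to 7 bytes: K' = 15 61 61 d6 00 00 00.
K' ⊕ ipad = 23 57 57 e0 36 36 36.
Inner input = 23 57 57 e0 36 36 36 ∥ ab 6f 0b.
Inner hash: sum = 35+87+87+224+54+54+54+171+111+11 = 888; mod 256 = 120 → 78.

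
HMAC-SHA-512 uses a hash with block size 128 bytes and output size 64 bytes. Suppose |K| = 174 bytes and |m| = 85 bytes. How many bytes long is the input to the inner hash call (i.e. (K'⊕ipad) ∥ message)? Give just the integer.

Key is 174 > 128 bytes, so it is hashed to 64 bytes then zero-padded to 128: |K'| = 128.
Inner input = (K'⊕ipad) ∥ m → 128 + 85 = 213 bytes.

213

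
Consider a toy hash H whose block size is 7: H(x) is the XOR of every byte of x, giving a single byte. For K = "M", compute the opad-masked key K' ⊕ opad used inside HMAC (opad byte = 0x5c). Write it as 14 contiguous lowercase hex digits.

Key "M" = 4d is 1 byte ≤ B = 7; zero-pad to 7 bytes: K' = 4d 00 00 00 00 00 00.
XOR each byte with 0x5c: 4d⊕5c=11, 00⊕5c=5c, 00⊕5c=5c, 00⊕5c=5c, 00⊕5c=5c, 00⊕5c=5c, 00⊕5c=5c.

115c5c5c5c5c5c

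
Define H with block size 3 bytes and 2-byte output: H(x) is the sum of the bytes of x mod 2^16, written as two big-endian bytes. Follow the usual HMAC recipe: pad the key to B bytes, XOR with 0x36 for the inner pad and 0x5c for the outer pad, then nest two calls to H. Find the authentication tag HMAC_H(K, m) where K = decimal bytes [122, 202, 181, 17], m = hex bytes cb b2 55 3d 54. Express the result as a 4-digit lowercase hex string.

Key decimal bytes [122, 202, 181, 17] = 7a ca b5 11 is 4 bytes > B = 3, so hash it first: H(key) = 02 0a, then zero-pad to 3 bytes: K' = 02 0a 00.
K' ⊕ ipad = 34 3c 36.  K' ⊕ opad = 5e 56 5c.
Inner input = (K'⊕ipad) ∥ m = 34 3c 36 ∥ cb b2 55 3d 54.
Inner hash: sum = 52+60+54+203+178+85+61+84 = 777 → 03 09.
Outer input = (K'⊕opad) ∥ inner = 5e 56 5c ∥ 03 09.
Outer hash (tag): sum = 94+86+92+3+9 = 284 → 01 1c.

011c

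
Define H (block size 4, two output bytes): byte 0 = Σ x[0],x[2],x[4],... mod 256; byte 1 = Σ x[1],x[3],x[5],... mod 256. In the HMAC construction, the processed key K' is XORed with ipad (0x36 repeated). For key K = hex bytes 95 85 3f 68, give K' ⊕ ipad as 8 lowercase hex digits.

Key hex bytes 95 85 3f 68 is exactly B = 4 bytes: K' = 95 85 3f 68.
XOR each byte with 0x36: 95⊕36=a3, 85⊕36=b3, 3f⊕36=09, 68⊕36=5e.

a3b3095e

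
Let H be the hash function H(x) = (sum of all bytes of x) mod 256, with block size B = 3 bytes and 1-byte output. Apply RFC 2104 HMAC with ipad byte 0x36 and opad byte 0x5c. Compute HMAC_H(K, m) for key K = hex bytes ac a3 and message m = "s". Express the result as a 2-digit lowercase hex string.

23

Key hex bytes ac a3 is 2 bytes ≤ B = 3; zero-pad to 3 bytes: K' = ac a3 00.
K' ⊕ ipad = 9a 95 36.  K' ⊕ opad = f0 ff 5c.
Inner input = (K'⊕ipad) ∥ m = 9a 95 36 ∥ 73.
Inner hash: sum = 154+149+54+115 = 472; mod 256 = 216 → d8.
Outer input = (K'⊕opad) ∥ inner = f0 ff 5c ∥ d8.
Outer hash (tag): sum = 240+255+92+216 = 803; mod 256 = 35 → 23.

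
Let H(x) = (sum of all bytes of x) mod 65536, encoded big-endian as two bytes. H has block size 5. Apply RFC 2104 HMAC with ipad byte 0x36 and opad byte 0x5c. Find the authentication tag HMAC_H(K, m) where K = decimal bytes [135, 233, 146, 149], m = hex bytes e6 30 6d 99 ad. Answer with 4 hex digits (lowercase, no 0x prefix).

045e

Key decimal bytes [135, 233, 146, 149] = 87 e9 92 95 is 4 bytes ≤ B = 5; zero-pad to 5 bytes: K' = 87 e9 92 95 00.
K' ⊕ ipad = b1 df a4 a3 36.  K' ⊕ opad = db b5 ce c9 5c.
Inner input = (K'⊕ipad) ∥ m = b1 df a4 a3 36 ∥ e6 30 6d 99 ad.
Inner hash: sum = 177+223+164+163+54+230+48+109+153+173 = 1494 → 05 d6.
Outer input = (K'⊕opad) ∥ inner = db b5 ce c9 5c ∥ 05 d6.
Outer hash (tag): sum = 219+181+206+201+92+5+214 = 1118 → 04 5e.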